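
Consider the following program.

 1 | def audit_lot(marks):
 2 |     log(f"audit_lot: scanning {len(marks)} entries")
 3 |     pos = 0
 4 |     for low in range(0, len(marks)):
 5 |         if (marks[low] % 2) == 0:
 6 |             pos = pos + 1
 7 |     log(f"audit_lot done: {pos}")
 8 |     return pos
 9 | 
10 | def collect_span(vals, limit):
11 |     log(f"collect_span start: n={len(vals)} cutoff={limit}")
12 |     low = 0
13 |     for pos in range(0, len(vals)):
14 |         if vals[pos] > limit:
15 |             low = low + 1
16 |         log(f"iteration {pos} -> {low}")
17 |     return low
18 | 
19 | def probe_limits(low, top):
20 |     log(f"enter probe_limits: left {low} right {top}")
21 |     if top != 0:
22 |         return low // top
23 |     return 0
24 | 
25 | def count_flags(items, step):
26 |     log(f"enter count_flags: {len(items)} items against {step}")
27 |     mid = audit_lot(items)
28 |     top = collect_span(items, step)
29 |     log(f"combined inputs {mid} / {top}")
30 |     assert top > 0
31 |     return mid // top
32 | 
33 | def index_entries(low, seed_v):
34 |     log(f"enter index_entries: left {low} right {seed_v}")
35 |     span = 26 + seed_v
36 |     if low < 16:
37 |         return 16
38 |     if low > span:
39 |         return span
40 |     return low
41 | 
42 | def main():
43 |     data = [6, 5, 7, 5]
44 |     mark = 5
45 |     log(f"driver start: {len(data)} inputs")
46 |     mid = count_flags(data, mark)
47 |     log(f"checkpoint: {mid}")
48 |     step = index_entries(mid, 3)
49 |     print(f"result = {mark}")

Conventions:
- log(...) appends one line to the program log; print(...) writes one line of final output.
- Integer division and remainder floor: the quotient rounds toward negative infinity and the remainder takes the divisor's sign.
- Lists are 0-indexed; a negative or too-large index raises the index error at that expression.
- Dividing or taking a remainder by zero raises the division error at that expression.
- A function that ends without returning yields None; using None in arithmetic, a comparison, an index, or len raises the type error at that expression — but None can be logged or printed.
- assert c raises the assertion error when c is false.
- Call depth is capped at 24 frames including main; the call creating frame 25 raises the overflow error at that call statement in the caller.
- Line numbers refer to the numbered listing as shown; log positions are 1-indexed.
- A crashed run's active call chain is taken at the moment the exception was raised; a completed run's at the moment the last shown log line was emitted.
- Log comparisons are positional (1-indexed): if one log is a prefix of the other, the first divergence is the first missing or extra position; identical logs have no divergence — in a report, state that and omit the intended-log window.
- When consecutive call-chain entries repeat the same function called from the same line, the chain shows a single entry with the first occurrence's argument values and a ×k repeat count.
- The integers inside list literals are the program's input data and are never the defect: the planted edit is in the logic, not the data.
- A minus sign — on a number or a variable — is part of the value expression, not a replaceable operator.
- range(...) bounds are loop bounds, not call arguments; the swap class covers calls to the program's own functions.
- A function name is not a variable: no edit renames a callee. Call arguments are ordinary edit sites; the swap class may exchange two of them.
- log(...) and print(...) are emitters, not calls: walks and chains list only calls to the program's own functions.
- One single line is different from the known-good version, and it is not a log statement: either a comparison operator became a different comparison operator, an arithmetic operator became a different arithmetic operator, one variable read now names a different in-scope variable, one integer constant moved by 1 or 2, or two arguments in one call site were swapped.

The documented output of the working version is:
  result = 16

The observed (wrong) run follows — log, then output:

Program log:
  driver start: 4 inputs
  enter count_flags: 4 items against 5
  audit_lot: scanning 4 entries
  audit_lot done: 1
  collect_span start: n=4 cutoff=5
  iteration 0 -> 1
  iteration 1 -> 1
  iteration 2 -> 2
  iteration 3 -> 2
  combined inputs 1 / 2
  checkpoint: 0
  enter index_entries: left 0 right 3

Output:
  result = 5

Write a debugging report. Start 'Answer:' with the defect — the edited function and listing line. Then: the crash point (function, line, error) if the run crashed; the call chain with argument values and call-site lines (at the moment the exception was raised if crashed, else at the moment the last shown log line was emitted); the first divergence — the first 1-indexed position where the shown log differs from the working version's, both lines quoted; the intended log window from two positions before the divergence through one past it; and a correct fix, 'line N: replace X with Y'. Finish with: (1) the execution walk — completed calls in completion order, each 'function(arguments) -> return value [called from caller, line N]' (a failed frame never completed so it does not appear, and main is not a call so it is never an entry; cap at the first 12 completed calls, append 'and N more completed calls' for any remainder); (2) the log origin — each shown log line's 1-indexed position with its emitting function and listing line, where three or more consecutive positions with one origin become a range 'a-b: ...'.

Answer: the defect is in main at line 49.
The tell: No log line changed; the fault shows up purely in the output.
Call chain: main -> index_entries(0, 3) (called at line 48).
First divergence: none — the logs agree in full.
Execution walk:
  audit_lot([6, 5, 7, 5]) -> 1  [called from count_flags, line 27]
  collect_span([6, 5, 7, 5], 5) -> 2  [called from count_flags, line 28]
  count_flags([6, 5, 7, 5], 5) -> 0  [called from main, line 46]
  index_entries(0, 3) -> 16  [called from main, line 48]
Log line origins:
  1: emitted by main (line 45)
  2: emitted by count_flags (line 26)
  3: emitted by audit_lot (line 2)
  4: emitted by audit_lot (line 7)
  5: emitted by collect_span (line 11)
  6-9: emitted by collect_span (line 16)
  10: emitted by count_flags (line 29)
  11: emitted by main (line 47)
  12: emitted by index_entries (line 34)
A correct fix: line 49: replace `mark` with `step`.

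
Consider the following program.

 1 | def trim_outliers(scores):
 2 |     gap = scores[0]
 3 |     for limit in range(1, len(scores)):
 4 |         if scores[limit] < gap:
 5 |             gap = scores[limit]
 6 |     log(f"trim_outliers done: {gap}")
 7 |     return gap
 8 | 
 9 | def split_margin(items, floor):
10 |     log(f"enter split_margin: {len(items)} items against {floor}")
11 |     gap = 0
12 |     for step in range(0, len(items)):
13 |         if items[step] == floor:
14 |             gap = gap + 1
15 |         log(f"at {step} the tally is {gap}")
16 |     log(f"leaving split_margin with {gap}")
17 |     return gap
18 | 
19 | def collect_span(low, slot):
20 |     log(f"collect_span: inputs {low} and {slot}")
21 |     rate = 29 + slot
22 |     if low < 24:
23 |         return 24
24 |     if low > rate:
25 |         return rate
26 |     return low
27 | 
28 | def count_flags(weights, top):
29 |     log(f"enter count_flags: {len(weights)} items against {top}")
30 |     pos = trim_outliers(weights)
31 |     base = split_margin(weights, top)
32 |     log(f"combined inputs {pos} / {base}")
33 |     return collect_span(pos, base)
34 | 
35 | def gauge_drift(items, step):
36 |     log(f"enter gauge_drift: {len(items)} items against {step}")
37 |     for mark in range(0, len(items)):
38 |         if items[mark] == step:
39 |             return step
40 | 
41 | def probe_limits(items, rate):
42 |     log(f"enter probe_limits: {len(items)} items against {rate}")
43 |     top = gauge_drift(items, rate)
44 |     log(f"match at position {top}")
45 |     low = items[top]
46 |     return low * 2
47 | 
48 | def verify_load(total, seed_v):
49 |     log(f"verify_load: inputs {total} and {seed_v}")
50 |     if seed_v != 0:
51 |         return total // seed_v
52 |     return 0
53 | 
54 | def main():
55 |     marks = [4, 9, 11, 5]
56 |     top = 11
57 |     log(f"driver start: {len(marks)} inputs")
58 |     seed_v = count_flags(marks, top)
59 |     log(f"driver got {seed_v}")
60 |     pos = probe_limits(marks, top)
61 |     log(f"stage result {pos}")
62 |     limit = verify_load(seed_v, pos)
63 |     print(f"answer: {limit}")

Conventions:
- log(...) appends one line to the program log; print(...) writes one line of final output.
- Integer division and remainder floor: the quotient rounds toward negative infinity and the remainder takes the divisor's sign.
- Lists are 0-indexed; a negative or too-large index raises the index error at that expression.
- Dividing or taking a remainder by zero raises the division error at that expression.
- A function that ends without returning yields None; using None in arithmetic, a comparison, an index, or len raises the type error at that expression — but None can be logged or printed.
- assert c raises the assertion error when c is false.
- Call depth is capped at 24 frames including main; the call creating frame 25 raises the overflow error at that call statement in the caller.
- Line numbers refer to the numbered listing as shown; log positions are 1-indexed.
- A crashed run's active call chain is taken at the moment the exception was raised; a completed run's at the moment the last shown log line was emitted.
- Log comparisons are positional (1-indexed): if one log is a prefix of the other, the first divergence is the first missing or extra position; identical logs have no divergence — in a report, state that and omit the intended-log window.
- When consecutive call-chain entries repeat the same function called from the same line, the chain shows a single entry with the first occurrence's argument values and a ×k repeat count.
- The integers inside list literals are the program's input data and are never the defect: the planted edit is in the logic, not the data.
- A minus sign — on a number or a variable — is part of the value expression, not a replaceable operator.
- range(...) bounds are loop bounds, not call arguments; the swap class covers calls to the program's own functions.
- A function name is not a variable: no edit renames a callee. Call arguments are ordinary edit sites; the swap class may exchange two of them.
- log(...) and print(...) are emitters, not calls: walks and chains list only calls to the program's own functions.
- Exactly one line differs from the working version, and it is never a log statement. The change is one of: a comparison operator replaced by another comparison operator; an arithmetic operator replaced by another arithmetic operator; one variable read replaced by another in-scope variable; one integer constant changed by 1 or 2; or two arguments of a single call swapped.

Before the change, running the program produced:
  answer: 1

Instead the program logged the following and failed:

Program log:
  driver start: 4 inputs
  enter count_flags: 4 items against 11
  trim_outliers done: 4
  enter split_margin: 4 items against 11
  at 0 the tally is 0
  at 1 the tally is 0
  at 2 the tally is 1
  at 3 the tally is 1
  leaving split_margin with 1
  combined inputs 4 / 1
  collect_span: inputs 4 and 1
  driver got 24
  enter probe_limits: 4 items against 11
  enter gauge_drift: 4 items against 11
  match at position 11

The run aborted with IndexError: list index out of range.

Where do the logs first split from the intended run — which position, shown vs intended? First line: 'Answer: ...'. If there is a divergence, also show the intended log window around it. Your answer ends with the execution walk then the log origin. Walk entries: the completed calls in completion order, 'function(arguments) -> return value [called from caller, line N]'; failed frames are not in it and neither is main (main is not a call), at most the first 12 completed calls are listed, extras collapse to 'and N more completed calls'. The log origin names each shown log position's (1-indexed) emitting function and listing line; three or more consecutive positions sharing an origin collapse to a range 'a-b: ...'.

Answer: position 15 — the shown line 'match at position 11' should read 'match at position 2'.
Intended log window:
  13: enter probe_limits: 4 items against 11
  14: enter gauge_drift: 4 items against 11
  15: match at position 2
  16: stage result 22
Execution walk:
  trim_outliers([4, 9, 11, 5]) -> 4  [called from count_flags, line 30]
  split_margin([4, 9, 11, 5], 11) -> 1  [called from count_flags, line 31]
  collect_span(4, 1) -> 24  [called from count_flags, line 33]
  count_flags([4, 9, 11, 5], 11) -> 24  [called from main, line 58]
  gauge_drift([4, 9, 11, 5], 11) -> 11  [called from probe_limits, line 43]
Log line origins:
  1: logged in main at line 57
  2: logged in count_flags at line 29
  3: logged in trim_outliers at line 6
  4: logged in split_margin at line 10
  5-8: logged in split_margin at line 15
  9: logged in split_margin at line 16
  10: logged in count_flags at line 32
  11: logged in collect_span at line 20
  12: logged in main at line 59
  13: logged in probe_limits at line 42
  14: logged in gauge_drift at line 36
  15: logged in probe_limits at line 44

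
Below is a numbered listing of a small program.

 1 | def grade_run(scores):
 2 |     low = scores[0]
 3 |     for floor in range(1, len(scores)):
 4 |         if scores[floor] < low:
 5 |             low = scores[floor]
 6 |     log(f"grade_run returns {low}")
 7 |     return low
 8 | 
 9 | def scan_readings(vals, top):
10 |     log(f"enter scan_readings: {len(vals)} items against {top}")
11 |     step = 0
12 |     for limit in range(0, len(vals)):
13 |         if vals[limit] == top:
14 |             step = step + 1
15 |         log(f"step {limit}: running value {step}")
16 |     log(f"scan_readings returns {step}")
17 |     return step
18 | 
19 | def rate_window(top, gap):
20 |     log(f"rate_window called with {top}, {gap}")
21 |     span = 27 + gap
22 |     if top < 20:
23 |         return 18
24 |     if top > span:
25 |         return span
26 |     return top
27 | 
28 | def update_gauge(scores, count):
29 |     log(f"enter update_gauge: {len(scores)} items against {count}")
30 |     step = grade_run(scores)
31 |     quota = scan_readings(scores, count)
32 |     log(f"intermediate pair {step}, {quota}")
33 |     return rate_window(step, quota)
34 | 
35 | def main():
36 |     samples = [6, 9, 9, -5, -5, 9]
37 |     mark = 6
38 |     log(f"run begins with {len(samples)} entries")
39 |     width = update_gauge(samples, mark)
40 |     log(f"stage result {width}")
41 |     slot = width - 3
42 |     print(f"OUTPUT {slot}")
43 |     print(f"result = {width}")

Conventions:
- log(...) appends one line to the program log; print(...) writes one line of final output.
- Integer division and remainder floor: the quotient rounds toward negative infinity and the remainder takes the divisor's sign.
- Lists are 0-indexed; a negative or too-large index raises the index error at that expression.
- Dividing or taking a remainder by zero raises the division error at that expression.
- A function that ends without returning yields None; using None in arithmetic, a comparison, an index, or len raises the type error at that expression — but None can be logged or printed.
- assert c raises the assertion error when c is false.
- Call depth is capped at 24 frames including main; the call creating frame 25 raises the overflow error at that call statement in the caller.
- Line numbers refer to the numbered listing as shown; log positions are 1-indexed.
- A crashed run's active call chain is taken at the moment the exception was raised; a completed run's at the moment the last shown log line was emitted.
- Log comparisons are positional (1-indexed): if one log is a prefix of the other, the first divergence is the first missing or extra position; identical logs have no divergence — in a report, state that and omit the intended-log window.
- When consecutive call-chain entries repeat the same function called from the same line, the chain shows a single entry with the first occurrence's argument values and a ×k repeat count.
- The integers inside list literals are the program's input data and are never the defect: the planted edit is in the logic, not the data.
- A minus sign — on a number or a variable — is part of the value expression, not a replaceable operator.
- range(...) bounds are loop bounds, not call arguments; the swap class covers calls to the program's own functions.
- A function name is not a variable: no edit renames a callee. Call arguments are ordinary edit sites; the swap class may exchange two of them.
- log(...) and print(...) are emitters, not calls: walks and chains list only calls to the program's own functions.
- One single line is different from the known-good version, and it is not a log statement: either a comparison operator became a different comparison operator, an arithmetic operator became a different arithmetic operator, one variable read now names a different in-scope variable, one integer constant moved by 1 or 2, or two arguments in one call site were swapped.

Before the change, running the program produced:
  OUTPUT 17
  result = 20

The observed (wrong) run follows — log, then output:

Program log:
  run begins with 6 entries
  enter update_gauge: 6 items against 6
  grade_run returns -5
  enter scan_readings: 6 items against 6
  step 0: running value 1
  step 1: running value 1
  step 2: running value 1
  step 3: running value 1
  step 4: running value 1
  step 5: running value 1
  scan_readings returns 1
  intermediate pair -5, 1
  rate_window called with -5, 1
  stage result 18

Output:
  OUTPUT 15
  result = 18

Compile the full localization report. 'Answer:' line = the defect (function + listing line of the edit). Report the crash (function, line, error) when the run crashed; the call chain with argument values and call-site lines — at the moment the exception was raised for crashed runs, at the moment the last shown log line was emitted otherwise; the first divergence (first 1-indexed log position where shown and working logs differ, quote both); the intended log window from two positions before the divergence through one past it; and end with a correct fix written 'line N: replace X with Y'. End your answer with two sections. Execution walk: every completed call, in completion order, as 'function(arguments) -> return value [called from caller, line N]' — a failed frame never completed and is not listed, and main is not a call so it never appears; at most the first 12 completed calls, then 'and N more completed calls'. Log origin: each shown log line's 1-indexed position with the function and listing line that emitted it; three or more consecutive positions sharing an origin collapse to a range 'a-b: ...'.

Answer: the defect is in rate_window at line 23.
Key fact: Everything matches until log position 14, which reads 'stage result 18' in place of 'stage result 20'.
Call chain: main.
First divergence: position 14; shown 'stage result 18' vs intended 'stage result 20'.
Intended log window:
  12: intermediate pair -5, 1
  13: rate_window called with -5, 1
  14: stage result 20
Execution walk:
  grade_run([6, 9, 9, -5, -5, 9]) -> -5  [called from update_gauge, line 30]
  scan_readings([6, 9, 9, -5, -5, 9], 6) -> 1  [called from update_gauge, line 31]
  rate_window(-5, 1) -> 18  [called from update_gauge, line 33]
  update_gauge([6, 9, 9, -5, -5, 9], 6) -> 18  [called from main, line 39]
Origin of each log line:
  1: emitted by main (line 38)
  2: emitted by update_gauge (line 29)
  3: emitted by grade_run (line 6)
  4: emitted by scan_readings (line 10)
  5-10: emitted by scan_readings (line 15)
  11: emitted by scan_readings (line 16)
  12: emitted by update_gauge (line 32)
  13: emitted by rate_window (line 20)
  14: emitted by main (line 40)
A correct fix: line 23: replace `18` with `20`.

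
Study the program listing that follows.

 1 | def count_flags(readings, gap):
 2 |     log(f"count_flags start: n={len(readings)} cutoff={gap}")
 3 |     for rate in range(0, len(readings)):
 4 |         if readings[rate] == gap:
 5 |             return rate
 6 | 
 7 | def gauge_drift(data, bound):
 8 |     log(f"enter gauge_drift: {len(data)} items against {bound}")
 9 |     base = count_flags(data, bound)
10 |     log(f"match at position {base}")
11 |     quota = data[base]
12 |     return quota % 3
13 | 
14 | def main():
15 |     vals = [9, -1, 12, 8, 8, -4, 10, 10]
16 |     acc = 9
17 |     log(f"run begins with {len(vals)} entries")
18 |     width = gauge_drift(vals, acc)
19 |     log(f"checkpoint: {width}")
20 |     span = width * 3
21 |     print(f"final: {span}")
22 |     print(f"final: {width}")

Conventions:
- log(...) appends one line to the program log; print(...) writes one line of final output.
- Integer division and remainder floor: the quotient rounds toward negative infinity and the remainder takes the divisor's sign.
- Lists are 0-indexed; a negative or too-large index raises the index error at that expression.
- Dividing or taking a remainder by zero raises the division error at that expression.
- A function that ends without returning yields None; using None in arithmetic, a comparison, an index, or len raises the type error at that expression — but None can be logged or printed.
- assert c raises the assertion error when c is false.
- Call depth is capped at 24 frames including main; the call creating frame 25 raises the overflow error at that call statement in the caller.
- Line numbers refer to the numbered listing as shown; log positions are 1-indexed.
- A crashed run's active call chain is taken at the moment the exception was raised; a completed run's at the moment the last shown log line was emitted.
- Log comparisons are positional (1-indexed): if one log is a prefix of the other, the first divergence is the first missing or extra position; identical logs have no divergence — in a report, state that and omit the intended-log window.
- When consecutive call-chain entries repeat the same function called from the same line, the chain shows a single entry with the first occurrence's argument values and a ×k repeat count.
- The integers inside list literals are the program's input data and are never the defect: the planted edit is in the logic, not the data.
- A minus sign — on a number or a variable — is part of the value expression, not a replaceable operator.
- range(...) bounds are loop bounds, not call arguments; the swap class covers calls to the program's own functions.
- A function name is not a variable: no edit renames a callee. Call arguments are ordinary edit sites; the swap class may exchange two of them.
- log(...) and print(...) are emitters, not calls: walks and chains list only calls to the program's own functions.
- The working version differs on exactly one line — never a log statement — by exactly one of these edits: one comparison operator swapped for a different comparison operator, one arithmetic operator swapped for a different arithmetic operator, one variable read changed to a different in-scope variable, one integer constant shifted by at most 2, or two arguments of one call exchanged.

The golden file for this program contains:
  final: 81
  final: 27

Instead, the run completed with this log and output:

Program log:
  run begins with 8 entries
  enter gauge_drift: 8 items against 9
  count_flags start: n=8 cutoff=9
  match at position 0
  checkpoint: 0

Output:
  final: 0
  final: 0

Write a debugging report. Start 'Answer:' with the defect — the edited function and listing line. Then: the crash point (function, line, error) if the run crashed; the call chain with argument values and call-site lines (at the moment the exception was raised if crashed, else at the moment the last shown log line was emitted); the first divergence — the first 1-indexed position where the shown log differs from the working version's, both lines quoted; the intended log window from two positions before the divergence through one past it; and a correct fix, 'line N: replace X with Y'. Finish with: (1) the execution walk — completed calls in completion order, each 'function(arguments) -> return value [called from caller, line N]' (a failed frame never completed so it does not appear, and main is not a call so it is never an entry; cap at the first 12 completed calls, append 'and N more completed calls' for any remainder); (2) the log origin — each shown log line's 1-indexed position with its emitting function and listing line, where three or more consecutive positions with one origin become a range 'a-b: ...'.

Answer: the defect is in gauge_drift at line 12.
Key fact: At log position 5 the runs split — shown 'checkpoint: 0', but the working version logs 'checkpoint: 27'.
Call chain: main.
First divergence: position 5 — the shown line 'checkpoint: 0' should read 'checkpoint: 27'.
Intended log window:
  3: count_flags start: n=8 cutoff=9
  4: match at position 0
  5: checkpoint: 27
Execution walk:
  count_flags([9, -1, 12, 8, 8, -4, 10, 10], 9) -> 0  [called from gauge_drift, line 9]
  gauge_drift([9, -1, 12, 8, 8, -4, 10, 10], 9) -> 0  [called from main, line 18]
Log origin:
  1: emitted by main (line 17)
  2: emitted by gauge_drift (line 8)
  3: emitted by count_flags (line 2)
  4: emitted by gauge_drift (line 10)
  5: emitted by main (line 19)
A correct fix: line 12: replace `%` with `*`.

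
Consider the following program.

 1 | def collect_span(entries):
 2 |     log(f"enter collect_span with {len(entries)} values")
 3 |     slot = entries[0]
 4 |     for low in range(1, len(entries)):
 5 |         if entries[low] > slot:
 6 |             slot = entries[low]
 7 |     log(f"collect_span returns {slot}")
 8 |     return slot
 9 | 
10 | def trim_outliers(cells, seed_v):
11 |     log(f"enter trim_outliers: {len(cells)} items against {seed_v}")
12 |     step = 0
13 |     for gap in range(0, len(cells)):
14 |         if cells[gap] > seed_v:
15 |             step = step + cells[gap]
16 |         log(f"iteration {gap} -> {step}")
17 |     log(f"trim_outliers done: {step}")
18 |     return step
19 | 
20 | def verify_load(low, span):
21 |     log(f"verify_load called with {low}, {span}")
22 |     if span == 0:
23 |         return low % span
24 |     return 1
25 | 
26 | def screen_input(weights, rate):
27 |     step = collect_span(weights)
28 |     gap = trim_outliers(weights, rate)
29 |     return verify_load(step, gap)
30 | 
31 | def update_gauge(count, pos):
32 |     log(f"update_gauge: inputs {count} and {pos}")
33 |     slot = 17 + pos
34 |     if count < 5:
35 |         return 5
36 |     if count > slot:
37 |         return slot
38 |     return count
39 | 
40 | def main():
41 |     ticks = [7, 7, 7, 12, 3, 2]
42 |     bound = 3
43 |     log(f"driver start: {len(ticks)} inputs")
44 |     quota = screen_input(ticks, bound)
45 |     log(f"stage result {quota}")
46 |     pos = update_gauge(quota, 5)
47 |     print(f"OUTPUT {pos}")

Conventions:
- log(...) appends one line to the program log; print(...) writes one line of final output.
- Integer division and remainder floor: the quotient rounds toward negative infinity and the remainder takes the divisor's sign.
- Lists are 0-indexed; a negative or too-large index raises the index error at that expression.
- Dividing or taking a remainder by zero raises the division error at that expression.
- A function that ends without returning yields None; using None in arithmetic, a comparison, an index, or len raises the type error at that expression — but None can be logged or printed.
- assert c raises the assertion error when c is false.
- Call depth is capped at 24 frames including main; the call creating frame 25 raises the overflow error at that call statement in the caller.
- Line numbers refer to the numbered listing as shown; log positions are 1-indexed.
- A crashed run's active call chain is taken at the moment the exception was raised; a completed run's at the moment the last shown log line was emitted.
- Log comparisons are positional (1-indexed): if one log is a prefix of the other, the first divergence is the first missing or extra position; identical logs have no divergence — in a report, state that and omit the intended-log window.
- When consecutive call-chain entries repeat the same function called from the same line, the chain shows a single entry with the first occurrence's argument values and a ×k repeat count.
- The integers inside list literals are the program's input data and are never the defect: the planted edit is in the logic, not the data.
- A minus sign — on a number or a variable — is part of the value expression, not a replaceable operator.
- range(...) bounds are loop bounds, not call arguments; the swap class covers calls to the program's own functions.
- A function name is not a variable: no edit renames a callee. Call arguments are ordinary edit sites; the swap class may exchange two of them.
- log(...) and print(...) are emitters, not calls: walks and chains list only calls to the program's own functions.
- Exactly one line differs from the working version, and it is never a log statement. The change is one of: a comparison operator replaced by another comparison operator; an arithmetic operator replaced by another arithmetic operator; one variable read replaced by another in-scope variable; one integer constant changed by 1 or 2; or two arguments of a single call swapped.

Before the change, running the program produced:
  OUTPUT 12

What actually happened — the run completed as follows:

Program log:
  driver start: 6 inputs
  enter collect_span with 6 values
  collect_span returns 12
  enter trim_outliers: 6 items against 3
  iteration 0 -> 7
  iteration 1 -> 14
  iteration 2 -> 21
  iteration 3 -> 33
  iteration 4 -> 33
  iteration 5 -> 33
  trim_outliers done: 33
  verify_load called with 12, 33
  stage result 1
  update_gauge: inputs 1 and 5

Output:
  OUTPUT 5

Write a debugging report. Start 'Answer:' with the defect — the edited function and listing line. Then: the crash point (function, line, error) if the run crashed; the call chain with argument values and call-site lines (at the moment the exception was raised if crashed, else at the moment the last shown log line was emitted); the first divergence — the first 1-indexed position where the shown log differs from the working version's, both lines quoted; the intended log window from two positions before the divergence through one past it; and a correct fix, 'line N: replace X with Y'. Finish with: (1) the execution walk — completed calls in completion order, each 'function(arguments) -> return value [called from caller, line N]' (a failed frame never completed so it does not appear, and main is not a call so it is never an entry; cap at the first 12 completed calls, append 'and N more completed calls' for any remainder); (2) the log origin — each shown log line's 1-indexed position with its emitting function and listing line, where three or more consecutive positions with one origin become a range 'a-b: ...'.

Answer: the defect is in verify_load at line 22.
Key observation: Position 13 is the first bad log line: 'stage result 1' should read 'stage result 12'.
Call chain: main -> update_gauge(1, 5) (called at line 46).
First divergence: position 13 — the shown line 'stage result 1' should read 'stage result 12'.
Intended log window:
  11: trim_outliers done: 33
  12: verify_load called with 12, 33
  13: stage result 12
  14: update_gauge: inputs 12 and 5
Execution walk:
  collect_span([7, 7, 7, 12, 3, 2]) -> 12  [called from screen_input, line 27]
  trim_outliers([7, 7, 7, 12, 3, 2], 3) -> 33  [called from screen_input, line 28]
  verify_load(12, 33) -> 1  [called from screen_input, line 29]
  screen_input([7, 7, 7, 12, 3, 2], 3) -> 1  [called from main, line 44]
  update_gauge(1, 5) -> 5  [called from main, line 46]
Log origins:
  1: from main, line 43
  2: from collect_span, line 2
  3: from collect_span, line 7
  4: from trim_outliers, line 11
  5-10: from trim_outliers, line 16
  11: from trim_outliers, line 17
  12: from verify_load, line 21
  13: from main, line 45
  14: from update_gauge, line 32
A correct fix: line 22: replace `==` with `!=`.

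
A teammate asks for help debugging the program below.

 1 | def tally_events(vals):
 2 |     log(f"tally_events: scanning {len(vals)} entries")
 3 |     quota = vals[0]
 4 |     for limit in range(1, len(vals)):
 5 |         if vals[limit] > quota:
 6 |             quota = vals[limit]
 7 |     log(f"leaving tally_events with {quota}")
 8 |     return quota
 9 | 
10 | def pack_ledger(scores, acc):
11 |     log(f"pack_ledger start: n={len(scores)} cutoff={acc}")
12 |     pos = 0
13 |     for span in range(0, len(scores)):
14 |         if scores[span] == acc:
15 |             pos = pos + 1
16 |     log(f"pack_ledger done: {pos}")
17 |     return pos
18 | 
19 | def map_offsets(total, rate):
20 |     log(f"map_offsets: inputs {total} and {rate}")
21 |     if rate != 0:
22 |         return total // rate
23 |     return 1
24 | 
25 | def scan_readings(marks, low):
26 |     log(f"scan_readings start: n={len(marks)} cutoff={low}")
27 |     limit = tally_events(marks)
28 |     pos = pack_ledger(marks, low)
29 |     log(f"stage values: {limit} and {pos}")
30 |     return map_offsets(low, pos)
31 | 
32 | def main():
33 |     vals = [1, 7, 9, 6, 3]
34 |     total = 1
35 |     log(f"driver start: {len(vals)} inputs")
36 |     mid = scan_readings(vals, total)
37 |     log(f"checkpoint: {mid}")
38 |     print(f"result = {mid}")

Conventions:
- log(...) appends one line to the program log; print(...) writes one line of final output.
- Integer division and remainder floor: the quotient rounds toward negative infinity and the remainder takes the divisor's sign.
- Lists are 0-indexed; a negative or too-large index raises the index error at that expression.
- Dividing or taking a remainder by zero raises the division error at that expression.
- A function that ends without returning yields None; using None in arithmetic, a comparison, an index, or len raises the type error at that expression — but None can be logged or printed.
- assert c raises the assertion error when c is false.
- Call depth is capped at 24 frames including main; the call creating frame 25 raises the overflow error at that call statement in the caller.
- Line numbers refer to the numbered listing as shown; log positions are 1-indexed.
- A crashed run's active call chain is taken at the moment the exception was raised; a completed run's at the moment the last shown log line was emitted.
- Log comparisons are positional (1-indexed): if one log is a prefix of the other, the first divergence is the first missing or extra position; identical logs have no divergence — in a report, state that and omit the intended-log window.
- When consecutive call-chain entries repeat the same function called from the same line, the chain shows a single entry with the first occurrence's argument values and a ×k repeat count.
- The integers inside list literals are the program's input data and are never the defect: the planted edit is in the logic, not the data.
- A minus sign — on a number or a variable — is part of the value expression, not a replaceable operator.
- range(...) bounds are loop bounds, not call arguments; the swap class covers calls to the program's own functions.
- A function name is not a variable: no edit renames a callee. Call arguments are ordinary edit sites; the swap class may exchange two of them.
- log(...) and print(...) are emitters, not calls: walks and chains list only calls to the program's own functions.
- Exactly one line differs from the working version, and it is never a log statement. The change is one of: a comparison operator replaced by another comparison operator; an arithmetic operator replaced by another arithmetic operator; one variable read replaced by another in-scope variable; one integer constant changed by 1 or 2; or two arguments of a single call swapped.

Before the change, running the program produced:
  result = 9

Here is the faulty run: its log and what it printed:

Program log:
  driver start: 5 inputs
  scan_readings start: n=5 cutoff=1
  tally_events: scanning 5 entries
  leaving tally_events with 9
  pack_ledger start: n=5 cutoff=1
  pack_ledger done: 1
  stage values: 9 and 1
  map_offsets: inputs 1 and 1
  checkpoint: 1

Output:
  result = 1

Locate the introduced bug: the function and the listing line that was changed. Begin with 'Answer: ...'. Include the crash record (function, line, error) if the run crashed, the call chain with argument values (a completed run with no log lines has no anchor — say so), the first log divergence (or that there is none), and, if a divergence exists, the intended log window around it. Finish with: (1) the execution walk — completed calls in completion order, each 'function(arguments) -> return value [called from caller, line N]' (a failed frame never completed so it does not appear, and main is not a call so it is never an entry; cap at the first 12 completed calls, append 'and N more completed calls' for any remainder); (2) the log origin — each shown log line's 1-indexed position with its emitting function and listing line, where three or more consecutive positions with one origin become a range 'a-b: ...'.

Answer: the defect is in scan_readings at line 30.
Key fact: Position 8 is the first bad log line: 'map_offsets: inputs 1 and 1' should read 'map_offsets: inputs 9 and 1'.
Call chain: main.
First divergence: position 8 — shown 'map_offsets: inputs 1 and 1', intended 'map_offsets: inputs 9 and 1'.
Intended log window:
  6: pack_ledger done: 1
  7: stage values: 9 and 1
  8: map_offsets: inputs 9 and 1
  9: checkpoint: 9
Execution walk:
  tally_events([1, 7, 9, 6, 3]) -> 9  [called from scan_readings, line 27]
  pack_ledger([1, 7, 9, 6, 3], 1) -> 1  [called from scan_readings, line 28]
  map_offsets(1, 1) -> 1  [called from scan_readings, line 30]
  scan_readings([1, 7, 9, 6, 3], 1) -> 1  [called from main, line 36]
Log origin:
  1: emitted by main (line 35)
  2: emitted by scan_readings (line 26)
  3: emitted by tally_events (line 2)
  4: emitted by tally_events (line 7)
  5: emitted by pack_ledger (line 11)
  6: emitted by pack_ledger (line 16)
  7: emitted by scan_readings (line 29)
  8: emitted by map_offsets (line 20)
  9: emitted by main (line 37)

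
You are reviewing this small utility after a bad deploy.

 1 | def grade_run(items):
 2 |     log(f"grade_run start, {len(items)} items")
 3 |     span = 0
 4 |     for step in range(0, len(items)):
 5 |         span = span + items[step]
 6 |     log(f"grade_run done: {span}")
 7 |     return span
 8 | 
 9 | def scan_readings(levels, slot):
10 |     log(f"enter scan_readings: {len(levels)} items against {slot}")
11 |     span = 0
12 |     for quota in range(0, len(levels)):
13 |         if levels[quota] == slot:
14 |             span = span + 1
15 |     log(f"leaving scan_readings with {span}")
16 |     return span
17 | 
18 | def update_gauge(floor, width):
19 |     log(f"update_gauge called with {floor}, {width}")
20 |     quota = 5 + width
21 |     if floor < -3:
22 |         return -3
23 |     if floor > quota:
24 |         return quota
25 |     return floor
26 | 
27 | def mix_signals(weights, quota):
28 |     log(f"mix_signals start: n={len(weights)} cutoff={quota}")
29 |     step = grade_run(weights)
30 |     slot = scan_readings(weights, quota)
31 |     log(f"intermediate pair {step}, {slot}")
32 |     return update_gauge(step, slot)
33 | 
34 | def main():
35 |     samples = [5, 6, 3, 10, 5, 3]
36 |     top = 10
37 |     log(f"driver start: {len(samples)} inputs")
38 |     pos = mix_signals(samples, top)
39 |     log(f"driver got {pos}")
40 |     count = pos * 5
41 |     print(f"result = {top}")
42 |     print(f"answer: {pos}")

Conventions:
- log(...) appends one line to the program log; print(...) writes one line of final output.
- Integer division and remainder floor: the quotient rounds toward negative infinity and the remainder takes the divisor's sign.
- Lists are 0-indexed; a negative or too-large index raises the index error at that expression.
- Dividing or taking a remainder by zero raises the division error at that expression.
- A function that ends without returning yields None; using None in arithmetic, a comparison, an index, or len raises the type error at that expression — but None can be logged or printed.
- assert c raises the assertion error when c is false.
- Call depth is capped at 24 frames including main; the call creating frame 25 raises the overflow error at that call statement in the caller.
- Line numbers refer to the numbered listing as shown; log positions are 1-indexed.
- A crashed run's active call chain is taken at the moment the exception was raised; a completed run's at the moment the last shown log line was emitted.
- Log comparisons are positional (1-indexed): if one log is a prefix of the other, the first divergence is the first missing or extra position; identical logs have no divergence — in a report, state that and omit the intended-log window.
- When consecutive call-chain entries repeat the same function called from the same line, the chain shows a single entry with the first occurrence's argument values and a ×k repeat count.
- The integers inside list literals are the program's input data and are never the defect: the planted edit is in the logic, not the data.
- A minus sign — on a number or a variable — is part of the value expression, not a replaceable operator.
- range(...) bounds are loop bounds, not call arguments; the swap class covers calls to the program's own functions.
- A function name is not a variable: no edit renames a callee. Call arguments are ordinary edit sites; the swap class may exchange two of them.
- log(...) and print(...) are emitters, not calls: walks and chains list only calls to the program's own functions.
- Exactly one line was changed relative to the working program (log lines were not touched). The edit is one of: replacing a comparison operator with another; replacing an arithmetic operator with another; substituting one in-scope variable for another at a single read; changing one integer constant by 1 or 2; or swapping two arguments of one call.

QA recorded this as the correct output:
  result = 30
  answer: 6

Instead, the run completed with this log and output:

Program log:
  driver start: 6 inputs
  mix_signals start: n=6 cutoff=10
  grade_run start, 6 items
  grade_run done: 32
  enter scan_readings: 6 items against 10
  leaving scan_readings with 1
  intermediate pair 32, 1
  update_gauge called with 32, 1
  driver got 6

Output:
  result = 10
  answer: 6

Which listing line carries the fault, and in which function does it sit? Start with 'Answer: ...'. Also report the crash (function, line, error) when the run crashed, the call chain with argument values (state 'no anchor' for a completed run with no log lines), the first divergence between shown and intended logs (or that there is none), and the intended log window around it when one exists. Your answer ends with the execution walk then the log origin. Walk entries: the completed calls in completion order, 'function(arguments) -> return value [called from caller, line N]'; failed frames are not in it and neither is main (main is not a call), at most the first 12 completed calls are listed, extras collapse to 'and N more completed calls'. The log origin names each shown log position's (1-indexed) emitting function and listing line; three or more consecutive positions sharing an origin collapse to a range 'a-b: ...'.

Answer: the defect is in main at line 41.
The tell: Every logged value matches the working version; the printed result is what differs.
Call chain: main.
First divergence: none — the logs agree in full.
Execution walk:
  grade_run([5, 6, 3, 10, 5, 3]) -> 32  [called from mix_signals, line 29]
  scan_readings([5, 6, 3, 10, 5, 3], 10) -> 1  [called from mix_signals, line 30]
  update_gauge(32, 1) -> 6  [called from mix_signals, line 32]
  mix_signals([5, 6, 3, 10, 5, 3], 10) -> 6  [called from main, line 38]
Log origins:
  1: logged in main at line 37
  2: logged in mix_signals at line 28
  3: logged in grade_run at line 2
  4: logged in grade_run at line 6
  5: logged in scan_readings at line 10
  6: logged in scan_readings at line 15
  7: logged in mix_signals at line 31
  8: logged in update_gauge at line 19
  9: logged in main at line 39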